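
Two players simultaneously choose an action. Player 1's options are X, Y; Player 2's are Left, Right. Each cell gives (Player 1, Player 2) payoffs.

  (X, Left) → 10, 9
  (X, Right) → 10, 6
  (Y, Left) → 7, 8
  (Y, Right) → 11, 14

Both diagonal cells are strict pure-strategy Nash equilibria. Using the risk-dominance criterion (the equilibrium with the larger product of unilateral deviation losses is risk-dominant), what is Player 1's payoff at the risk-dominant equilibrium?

At (X, Left): Player 1 loses 10 − 7 = 3 by deviating; Player 2 loses 9 − 6 = 3. Product = 3·3 = 9.
At (Y, Right): Player 1 loses 11 − 10 = 1 by deviating; Player 2 loses 14 − 8 = 6. Product = 1·6 = 6.
9 > 6, so (X, Left) is risk-dominant. Player 1's payoff there is 10.

10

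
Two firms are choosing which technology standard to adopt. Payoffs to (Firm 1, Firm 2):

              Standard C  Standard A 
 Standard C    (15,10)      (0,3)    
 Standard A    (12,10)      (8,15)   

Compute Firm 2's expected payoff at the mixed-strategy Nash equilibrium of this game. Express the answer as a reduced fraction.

Firm 1 mixes with probability p on Standard C, chosen so Firm 2 is indifferent: 10p + 10(1−p) = 3p + 15(1−p) gives p = 5/12.
Firm 2's expected payoff is 10·5/12 + 10·7/12 = 10.

10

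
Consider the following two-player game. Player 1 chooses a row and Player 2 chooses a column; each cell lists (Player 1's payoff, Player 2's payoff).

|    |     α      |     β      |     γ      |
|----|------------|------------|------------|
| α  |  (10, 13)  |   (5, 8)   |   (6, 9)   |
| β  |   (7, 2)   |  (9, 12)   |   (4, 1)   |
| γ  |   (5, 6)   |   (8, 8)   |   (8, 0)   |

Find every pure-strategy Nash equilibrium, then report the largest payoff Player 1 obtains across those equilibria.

Both α is a pure NE (Player 1: 10 ≥ 7; Player 2: 13 ≥ 9). Player 1 gets 10.
Both β is a pure NE (Player 1: 9 ≥ 8; Player 2: 12 ≥ 2). Player 1 gets 9.
Every other cell has a profitable deviation for at least one player. Highest of {10, 9} is 10.

10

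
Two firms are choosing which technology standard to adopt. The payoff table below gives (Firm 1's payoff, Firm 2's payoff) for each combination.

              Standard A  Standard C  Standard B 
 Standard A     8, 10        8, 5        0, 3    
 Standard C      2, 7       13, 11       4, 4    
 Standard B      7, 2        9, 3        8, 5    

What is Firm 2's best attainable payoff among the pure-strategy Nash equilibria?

Both Standard A is a pure NE (Firm 1: 8 ≥ 7; Firm 2: 10 ≥ 5). Firm 2 gets 10.
Both Standard C is a pure NE (Firm 1: 13 ≥ 9; Firm 2: 11 ≥ 7). Firm 2 gets 11.
Both Standard B is a pure NE (Firm 1: 8 ≥ 4; Firm 2: 5 ≥ 3). Firm 2 gets 5.
Every other cell has a profitable deviation for at least one player. Highest of {10, 11, 5} is 11.

11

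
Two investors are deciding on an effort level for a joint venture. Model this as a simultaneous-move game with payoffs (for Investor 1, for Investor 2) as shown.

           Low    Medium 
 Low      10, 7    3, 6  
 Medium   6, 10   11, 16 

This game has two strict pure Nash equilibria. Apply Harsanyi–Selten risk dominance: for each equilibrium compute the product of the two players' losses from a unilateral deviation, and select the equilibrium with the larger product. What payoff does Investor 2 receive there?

16

At both Low: Investor 1 loses 10 − 6 = 4 by deviating; Investor 2 loses 7 − 6 = 1. Product = 4·1 = 4.
At both Medium: Investor 1 loses 11 − 3 = 8 by deviating; Investor 2 loses 16 − 10 = 6. Product = 8·6 = 48.
48 > 4, so both Medium is risk-dominant. Investor 2's payoff there is 16.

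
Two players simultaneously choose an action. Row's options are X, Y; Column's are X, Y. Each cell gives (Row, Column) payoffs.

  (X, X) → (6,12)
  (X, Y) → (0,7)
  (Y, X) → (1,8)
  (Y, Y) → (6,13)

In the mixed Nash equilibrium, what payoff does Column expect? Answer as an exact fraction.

Row mixes with probability p on X, chosen so Column is indifferent: 12p + 8(1−p) = 7p + 13(1−p) gives p = 1/2.
Column's expected payoff is 12·1/2 + 8·1/2 = 10.

10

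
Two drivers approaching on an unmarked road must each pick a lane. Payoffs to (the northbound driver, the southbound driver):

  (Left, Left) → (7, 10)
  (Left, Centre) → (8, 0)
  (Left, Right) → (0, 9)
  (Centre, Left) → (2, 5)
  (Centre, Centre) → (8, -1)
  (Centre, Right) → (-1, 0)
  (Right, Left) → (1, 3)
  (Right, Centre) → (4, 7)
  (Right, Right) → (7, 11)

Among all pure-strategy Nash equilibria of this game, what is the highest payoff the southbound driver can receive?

11

Both Left is a pure NE (the northbound driver: 7 ≥ 2; the southbound driver: 10 ≥ 9). The southbound driver gets 10.
Both Right is a pure NE (the northbound driver: 7 ≥ 0; the southbound driver: 11 ≥ 7). The southbound driver gets 11.
Every other cell has a profitable deviation for at least one player. Highest of {10, 11} is 11.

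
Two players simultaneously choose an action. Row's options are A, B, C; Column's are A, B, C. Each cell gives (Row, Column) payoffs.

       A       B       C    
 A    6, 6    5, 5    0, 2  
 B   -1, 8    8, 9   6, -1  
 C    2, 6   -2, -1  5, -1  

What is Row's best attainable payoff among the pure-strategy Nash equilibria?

8

Both A is a pure NE (Row: 6 ≥ 2; Column: 6 ≥ 5). Row gets 6.
Both B is a pure NE (Row: 8 ≥ 5; Column: 9 ≥ 8). Row gets 8.
Every other cell has a profitable deviation for at least one player. Highest of {6, 8} is 8.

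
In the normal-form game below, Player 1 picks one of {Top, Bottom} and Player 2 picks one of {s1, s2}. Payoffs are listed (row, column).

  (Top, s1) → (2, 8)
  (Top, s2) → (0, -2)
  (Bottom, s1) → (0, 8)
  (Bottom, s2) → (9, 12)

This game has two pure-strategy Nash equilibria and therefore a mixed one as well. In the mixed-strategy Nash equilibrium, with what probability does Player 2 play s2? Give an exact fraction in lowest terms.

Player 2's mix q on s1 must make Player 1 indifferent between Top and Bottom.
Player 1's payoff from Top: 2q + 0(1−q). From Bottom: 0q + 9(1−q).
Set equal: 2q = 9(1−q) → q = 9/11.
Probability on s2 is 1 − 9/11 = 2/11.

2/11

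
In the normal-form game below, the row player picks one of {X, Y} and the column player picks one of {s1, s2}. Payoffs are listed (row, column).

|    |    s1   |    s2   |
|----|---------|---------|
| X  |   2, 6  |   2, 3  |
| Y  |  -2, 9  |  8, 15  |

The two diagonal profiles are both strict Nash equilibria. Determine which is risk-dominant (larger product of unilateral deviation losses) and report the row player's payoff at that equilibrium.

At (X, s1): the row player loses 2 − (-2) = 4 by deviating; the column player loses 6 − 3 = 3. Product = 4·3 = 12.
At (Y, s2): the row player loses 8 − 2 = 6 by deviating; the column player loses 15 − 9 = 6. Product = 6·6 = 36.
36 > 12, so (Y, s2) is risk-dominant. The row player's payoff there is 8.

8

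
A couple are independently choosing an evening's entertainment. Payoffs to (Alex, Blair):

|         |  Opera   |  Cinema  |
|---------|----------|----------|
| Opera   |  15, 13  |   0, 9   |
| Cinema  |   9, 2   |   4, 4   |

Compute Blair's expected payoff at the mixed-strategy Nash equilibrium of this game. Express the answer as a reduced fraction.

17/3

Alex mixes with probability p on Opera, chosen so Blair is indifferent: 13p + 2(1−p) = 9p + 4(1−p) gives p = 1/3.
Blair's expected payoff is 13·1/3 + 2·2/3 = 17/3.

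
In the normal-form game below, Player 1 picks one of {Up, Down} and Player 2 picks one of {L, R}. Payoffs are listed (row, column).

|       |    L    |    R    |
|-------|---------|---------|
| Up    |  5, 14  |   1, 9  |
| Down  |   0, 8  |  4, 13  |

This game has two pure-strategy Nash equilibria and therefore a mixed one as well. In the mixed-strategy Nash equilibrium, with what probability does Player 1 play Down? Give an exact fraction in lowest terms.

Player 1's mix p on Up must make Player 2 indifferent between L and R.
Player 2's payoff from L: 14p + 8(1−p). From R: 9p + 13(1−p).
Set equal: 5p = 5(1−p) → p = 5/10 = 1/2.
Probability on Down is 1 − 1/2 = 1/2.

1/2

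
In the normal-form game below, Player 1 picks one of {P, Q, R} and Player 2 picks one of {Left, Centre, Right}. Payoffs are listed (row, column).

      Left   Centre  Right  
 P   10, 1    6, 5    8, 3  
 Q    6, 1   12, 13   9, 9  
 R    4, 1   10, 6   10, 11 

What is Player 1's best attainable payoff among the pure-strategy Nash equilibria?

12

(Q, Centre) is a pure NE (Player 1: 12 ≥ 10; Player 2: 13 ≥ 9). Player 1 gets 12.
(R, Right) is a pure NE (Player 1: 10 ≥ 9; Player 2: 11 ≥ 6). Player 1 gets 10.
Every other cell has a profitable deviation for at least one player. Highest of {12, 10} is 12.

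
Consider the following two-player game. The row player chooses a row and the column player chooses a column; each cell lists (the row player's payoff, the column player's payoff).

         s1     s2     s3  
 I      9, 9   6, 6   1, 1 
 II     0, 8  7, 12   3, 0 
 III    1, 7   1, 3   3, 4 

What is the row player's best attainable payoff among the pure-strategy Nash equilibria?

9

(I, s1) is a pure NE (the row player: 9 ≥ 1; the column player: 9 ≥ 6). The row player gets 9.
(II, s2) is a pure NE (the row player: 7 ≥ 6; the column player: 12 ≥ 8). The row player gets 7.
Every other cell has a profitable deviation for at least one player. Highest of {9, 7} is 9.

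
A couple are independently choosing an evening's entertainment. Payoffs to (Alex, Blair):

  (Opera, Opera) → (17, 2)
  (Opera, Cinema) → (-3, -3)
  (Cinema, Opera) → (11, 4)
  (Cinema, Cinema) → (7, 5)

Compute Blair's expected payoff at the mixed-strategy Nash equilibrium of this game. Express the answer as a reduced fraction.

Alex mixes with probability p on Opera, chosen so Blair is indifferent: 2p + 4(1−p) = (-3)p + 5(1−p) gives p = 1/6.
Blair's expected payoff is 2·1/6 + 4·5/6 = 11/3.

11/3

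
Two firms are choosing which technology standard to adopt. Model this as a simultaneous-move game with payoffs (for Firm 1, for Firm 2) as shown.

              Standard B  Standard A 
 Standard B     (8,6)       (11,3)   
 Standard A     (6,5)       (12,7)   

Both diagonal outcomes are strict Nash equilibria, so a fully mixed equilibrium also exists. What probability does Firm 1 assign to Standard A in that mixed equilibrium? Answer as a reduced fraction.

Firm 1's mix p on Standard B must make Firm 2 indifferent between Standard B and Standard A.
Firm 2's payoff from Standard B: 6p + 5(1−p). From Standard A: 3p + 7(1−p).
Set equal: 3p = 2(1−p) → p = 2/5.
Probability on Standard A is 1 − 2/5 = 3/5.

3/5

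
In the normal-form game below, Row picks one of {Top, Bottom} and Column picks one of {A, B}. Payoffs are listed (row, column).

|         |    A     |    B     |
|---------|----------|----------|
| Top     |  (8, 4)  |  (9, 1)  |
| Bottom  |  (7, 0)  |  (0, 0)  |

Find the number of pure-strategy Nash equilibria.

1

(Top, A): Row gets 8 (best alternative 7); Column gets 4 (best alternative 1). Neither deviates — NE.
(Bottom, B) is not a NE: Row would switch to Top (9 > 0).
No other cell survives both best-response checks, so there is 1 pure NE.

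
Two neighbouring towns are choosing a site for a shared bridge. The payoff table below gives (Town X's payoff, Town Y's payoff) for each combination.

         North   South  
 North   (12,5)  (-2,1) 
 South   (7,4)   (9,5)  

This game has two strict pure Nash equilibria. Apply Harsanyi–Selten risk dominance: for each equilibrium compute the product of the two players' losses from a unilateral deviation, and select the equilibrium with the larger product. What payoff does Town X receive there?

12

At both North: Town X loses 12 − 7 = 5 by deviating; Town Y loses 5 − 1 = 4. Product = 5·4 = 20.
At both South: Town X loses 9 − (-2) = 11 by deviating; Town Y loses 5 − 4 = 1. Product = 11·1 = 11.
20 > 11, so both North is risk-dominant. Town X's payoff there is 12.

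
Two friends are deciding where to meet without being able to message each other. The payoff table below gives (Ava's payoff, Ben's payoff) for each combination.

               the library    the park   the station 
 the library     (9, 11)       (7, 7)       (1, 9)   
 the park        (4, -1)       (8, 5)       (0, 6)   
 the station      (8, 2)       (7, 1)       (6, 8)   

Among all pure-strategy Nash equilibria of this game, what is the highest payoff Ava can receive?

Both the library is a pure NE (Ava: 9 ≥ 8; Ben: 11 ≥ 9). Ava gets 9.
Both the station is a pure NE (Ava: 6 ≥ 1; Ben: 8 ≥ 2). Ava gets 6.
Every other cell has a profitable deviation for at least one player. Highest of {9, 6} is 9.

9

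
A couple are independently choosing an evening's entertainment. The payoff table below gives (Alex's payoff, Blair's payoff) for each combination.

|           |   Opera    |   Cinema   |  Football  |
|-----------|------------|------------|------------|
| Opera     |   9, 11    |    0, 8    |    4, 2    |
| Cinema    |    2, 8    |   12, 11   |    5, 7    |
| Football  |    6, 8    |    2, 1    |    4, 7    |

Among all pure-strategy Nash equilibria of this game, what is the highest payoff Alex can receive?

Both Opera is a pure NE (Alex: 9 ≥ 6; Blair: 11 ≥ 8). Alex gets 9.
Both Cinema is a pure NE (Alex: 12 ≥ 2; Blair: 11 ≥ 8). Alex gets 12.
Every other cell has a profitable deviation for at least one player. Highest of {9, 12} is 12.

12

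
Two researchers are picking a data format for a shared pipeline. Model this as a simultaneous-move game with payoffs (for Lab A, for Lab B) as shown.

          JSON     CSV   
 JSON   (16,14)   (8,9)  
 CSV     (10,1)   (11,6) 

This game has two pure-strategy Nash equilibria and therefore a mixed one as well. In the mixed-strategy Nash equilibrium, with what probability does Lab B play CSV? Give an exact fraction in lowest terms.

Lab B's mix q on JSON must make Lab A indifferent between JSON and CSV.
Lab A's payoff from JSON: 16q + 8(1−q). From CSV: 10q + 11(1−q).
Set equal: 6q = 3(1−q) → q = 3/9 = 1/3.
Probability on CSV is 1 − 1/3 = 2/3.

2/3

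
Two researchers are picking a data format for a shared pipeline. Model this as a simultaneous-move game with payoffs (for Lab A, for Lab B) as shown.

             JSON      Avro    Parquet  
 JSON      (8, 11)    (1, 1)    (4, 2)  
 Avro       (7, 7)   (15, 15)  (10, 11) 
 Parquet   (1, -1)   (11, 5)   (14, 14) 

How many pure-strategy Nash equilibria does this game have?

Both JSON: Lab A gets 8 (best alternative 7); Lab B gets 11 (best alternative 2). Neither deviates — NE.
Both Avro: Lab A gets 15 (best alternative 11); Lab B gets 15 (best alternative 11). Neither deviates — NE.
Both Parquet: Lab A gets 14 (best alternative 10); Lab B gets 14 (best alternative 5). Neither deviates — NE.
(Parquet, JSON) is not a NE: Lab A would switch to JSON (8 > 1).
No other cell survives both best-response checks, so there are 3 pure NE.

3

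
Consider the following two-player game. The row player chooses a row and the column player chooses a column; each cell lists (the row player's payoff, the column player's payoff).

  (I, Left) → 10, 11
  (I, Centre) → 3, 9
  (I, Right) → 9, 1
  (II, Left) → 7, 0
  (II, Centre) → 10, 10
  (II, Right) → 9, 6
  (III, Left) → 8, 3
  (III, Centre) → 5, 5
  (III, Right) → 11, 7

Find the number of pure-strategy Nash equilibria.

3

(I, Left): the row player gets 10 (best alternative 8); the column player gets 11 (best alternative 9). Neither deviates — NE.
(II, Centre): the row player gets 10 (best alternative 5); the column player gets 10 (best alternative 6). Neither deviates — NE.
(III, Right): the row player gets 11 (best alternative 9); the column player gets 7 (best alternative 5). Neither deviates — NE.
(III, Left) is not a NE: the row player would switch to I (10 > 8).
No other cell survives both best-response checks, so there are 3 pure NE.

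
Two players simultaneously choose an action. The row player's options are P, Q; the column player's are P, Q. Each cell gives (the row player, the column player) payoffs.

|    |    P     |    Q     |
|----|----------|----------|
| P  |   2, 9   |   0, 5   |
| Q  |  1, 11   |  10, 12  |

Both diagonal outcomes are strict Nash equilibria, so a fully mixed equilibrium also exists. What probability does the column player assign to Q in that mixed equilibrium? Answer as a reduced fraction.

1/11

The column player's mix q on P must make the row player indifferent between P and Q.
The row player's payoff from P: 2q + 0(1−q). From Q: 1q + 10(1−q).
Set equal: 1q = 10(1−q) → q = 10/11.
Probability on Q is 1 − 10/11 = 1/11.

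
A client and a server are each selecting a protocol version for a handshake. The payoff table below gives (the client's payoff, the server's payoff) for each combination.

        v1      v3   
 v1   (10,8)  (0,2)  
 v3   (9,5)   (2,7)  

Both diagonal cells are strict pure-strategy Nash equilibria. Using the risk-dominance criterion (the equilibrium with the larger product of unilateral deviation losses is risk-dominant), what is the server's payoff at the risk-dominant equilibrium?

8

At both v1: the client loses 10 − 9 = 1 by deviating; the server loses 8 − 2 = 6. Product = 1·6 = 6.
At both v3: the client loses 2 − 0 = 2 by deviating; the server loses 7 − 5 = 2. Product = 2·2 = 4.
6 > 4, so both v1 is risk-dominant. The server's payoff there is 8.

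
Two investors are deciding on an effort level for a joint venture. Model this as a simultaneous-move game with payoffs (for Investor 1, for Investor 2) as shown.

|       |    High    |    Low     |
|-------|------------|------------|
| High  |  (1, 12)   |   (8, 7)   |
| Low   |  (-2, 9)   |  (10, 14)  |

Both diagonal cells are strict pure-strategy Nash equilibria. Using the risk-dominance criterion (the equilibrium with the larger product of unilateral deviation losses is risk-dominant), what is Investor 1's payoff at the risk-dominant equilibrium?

1

At both High: Investor 1 loses 1 − (-2) = 3 by deviating; Investor 2 loses 12 − 7 = 5. Product = 3·5 = 15.
At both Low: Investor 1 loses 10 − 8 = 2 by deviating; Investor 2 loses 14 − 9 = 5. Product = 2·5 = 10.
15 > 10, so both High is risk-dominant. Investor 1's payoff there is 1.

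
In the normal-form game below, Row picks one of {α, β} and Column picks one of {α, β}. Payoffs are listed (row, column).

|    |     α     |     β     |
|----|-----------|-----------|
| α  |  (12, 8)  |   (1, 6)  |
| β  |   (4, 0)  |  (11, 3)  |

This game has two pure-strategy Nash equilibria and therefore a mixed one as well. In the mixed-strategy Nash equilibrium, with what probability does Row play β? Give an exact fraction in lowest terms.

2/5

Row's mix p on α must make Column indifferent between α and β.
Column's payoff from α: 8p + 0(1−p). From β: 6p + 3(1−p).
Set equal: 2p = 3(1−p) → p = 3/5.
Probability on β is 1 − 3/5 = 2/5.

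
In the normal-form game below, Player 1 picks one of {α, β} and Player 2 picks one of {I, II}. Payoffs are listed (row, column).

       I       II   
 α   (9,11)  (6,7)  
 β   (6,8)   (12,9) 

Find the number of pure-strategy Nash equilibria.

(α, I): Player 1 gets 9 (best alternative 6); Player 2 gets 11 (best alternative 7). Neither deviates — NE.
(β, II): Player 1 gets 12 (best alternative 6); Player 2 gets 9 (best alternative 8). Neither deviates — NE.
(α, II) is not a NE: Player 1 would switch to β (12 > 6).
No other cell survives both best-response checks, so there are 2 pure NE.

2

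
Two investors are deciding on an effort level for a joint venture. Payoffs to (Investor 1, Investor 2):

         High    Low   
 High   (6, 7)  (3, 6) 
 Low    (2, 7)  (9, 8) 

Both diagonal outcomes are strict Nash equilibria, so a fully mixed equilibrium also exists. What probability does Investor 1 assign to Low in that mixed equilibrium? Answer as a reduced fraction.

1/2

Investor 1's mix p on High must make Investor 2 indifferent between High and Low.
Investor 2's payoff from High: 7p + 7(1−p). From Low: 6p + 8(1−p).
Set equal: 1p = 1(1−p) → p = 1/2.
Probability on Low is 1 − 1/2 = 1/2.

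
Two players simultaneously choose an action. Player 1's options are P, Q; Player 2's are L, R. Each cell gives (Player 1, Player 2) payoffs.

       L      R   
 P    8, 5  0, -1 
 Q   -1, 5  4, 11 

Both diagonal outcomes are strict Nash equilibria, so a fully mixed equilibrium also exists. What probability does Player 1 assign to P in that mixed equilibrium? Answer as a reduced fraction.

Player 1's mix p on P must make Player 2 indifferent between L and R.
Player 2's payoff from L: 5p + 5(1−p). From R: (-1)p + 11(1−p).
Set equal: 6p = 6(1−p) → p = 6/12 = 1/2.

1/2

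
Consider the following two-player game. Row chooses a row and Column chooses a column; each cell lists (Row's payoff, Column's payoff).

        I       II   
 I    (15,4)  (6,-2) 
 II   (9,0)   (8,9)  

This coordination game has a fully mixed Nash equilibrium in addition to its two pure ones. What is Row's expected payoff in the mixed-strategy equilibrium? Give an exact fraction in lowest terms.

Column mixes with probability q on I, chosen so Row is indifferent: 15q + 6(1−q) = 9q + 8(1−q) gives q = 1/4.
Row's expected payoff (from either row, since indifferent) is 15·1/4 + 6·3/4 = 33/4.

33/4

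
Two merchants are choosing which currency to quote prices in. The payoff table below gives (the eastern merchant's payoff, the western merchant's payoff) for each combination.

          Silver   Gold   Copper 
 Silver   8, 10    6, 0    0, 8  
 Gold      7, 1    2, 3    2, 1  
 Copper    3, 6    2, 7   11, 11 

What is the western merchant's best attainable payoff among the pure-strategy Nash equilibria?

Both Silver is a pure NE (the eastern merchant: 8 ≥ 7; the western merchant: 10 ≥ 8). The western merchant gets 10.
Both Copper is a pure NE (the eastern merchant: 11 ≥ 2; the western merchant: 11 ≥ 7). The western merchant gets 11.
Every other cell has a profitable deviation for at least one player. Highest of {10, 11} is 11.

11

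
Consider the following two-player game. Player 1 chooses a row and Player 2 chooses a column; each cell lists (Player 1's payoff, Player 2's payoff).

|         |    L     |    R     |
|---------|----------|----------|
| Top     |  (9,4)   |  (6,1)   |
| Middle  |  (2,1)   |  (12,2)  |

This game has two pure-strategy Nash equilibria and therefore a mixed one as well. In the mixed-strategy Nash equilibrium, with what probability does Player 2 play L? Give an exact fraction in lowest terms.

Player 2's mix q on L must make Player 1 indifferent between Top and Middle.
Player 1's payoff from Top: 9q + 6(1−q). From Middle: 2q + 12(1−q).
Set equal: 7q = 6(1−q) → q = 6/13.

6/13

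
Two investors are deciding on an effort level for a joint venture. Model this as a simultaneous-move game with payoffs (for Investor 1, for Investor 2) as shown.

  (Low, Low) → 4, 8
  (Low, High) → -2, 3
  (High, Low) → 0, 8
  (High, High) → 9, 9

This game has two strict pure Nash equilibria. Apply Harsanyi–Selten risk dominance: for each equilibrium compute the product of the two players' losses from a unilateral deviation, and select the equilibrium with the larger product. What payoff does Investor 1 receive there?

4

At both Low: Investor 1 loses 4 − 0 = 4 by deviating; Investor 2 loses 8 − 3 = 5. Product = 4·5 = 20.
At both High: Investor 1 loses 9 − (-2) = 11 by deviating; Investor 2 loses 9 − 8 = 1. Product = 11·1 = 11.
20 > 11, so both Low is risk-dominant. Investor 1's payoff there is 4.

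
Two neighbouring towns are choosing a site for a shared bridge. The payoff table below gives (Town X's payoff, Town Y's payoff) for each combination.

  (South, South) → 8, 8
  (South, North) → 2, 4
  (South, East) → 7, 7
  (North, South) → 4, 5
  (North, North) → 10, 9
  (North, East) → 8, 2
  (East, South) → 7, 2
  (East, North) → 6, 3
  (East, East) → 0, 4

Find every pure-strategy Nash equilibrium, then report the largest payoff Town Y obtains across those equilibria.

Both South is a pure NE (Town X: 8 ≥ 7; Town Y: 8 ≥ 7). Town Y gets 8.
Both North is a pure NE (Town X: 10 ≥ 6; Town Y: 9 ≥ 5). Town Y gets 9.
Every other cell has a profitable deviation for at least one player. Highest of {8, 9} is 9.

9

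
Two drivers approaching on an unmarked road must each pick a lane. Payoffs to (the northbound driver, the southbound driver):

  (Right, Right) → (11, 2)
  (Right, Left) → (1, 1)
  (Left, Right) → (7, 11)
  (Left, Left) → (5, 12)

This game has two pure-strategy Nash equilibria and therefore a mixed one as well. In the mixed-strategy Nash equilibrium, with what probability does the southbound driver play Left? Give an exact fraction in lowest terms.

1/2

The southbound driver's mix q on Right must make the northbound driver indifferent between Right and Left.
The northbound driver's payoff from Right: 11q + 1(1−q). From Left: 7q + 5(1−q).
Set equal: 4q = 4(1−q) → q = 4/8 = 1/2.
Probability on Left is 1 − 1/2 = 1/2.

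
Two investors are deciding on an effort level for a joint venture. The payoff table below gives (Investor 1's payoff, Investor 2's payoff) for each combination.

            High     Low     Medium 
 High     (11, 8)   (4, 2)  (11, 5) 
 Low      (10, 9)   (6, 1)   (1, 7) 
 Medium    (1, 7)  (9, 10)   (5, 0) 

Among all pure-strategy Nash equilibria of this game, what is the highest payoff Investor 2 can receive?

10

Both High is a pure NE (Investor 1: 11 ≥ 10; Investor 2: 8 ≥ 5). Investor 2 gets 8.
(Medium, Low) is a pure NE (Investor 1: 9 ≥ 6; Investor 2: 10 ≥ 7). Investor 2 gets 10.
Every other cell has a profitable deviation for at least one player. Highest of {8, 10} is 10.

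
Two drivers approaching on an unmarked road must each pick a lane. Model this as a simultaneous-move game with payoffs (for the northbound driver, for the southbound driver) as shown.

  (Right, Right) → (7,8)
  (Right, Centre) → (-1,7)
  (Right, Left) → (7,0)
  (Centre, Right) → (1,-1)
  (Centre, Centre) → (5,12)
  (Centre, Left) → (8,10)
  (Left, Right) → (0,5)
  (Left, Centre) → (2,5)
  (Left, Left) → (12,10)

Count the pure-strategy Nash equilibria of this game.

3

Both Right: the northbound driver gets 7 (best alternative 1); the southbound driver gets 8 (best alternative 7). Neither deviates — NE.
Both Centre: the northbound driver gets 5 (best alternative 2); the southbound driver gets 12 (best alternative 10). Neither deviates — NE.
Both Left: the northbound driver gets 12 (best alternative 8); the southbound driver gets 10 (best alternative 5). Neither deviates — NE.
(Right, Centre) is not a NE: the northbound driver would switch to Centre (5 > -1).
No other cell survives both best-response checks, so there are 3 pure NE.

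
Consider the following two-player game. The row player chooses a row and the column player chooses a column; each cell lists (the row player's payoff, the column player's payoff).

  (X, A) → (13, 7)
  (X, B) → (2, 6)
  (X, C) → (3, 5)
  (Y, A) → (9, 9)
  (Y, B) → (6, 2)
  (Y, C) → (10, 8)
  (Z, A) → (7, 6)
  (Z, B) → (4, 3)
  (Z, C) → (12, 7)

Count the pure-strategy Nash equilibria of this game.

(X, A): the row player gets 13 (best alternative 9); the column player gets 7 (best alternative 6). Neither deviates — NE.
(Z, C): the row player gets 12 (best alternative 10); the column player gets 7 (best alternative 6). Neither deviates — NE.
(Y, B) is not a NE: the column player would switch to A (9 > 2).
No other cell survives both best-response checks, so there are 2 pure NE.

2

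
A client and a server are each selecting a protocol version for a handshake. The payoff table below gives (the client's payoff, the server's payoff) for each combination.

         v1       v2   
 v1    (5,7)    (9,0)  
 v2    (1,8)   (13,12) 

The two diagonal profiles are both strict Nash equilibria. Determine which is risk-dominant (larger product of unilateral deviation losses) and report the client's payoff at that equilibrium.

5

At both v1: the client loses 5 − 1 = 4 by deviating; the server loses 7 − 0 = 7. Product = 4·7 = 28.
At both v2: the client loses 13 − 9 = 4 by deviating; the server loses 12 − 8 = 4. Product = 4·4 = 16.
28 > 16, so both v1 is risk-dominant. The client's payoff there is 5.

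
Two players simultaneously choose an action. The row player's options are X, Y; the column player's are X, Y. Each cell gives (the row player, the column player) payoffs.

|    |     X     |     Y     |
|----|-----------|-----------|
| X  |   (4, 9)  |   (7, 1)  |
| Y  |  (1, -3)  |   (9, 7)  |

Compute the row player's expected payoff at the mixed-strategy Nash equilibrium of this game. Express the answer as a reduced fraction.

29/5

The column player mixes with probability q on X, chosen so the row player is indifferent: 4q + 7(1−q) = 1q + 9(1−q) gives q = 2/5.
The row player's expected payoff (from either row, since indifferent) is 4·2/5 + 7·3/5 = 29/5.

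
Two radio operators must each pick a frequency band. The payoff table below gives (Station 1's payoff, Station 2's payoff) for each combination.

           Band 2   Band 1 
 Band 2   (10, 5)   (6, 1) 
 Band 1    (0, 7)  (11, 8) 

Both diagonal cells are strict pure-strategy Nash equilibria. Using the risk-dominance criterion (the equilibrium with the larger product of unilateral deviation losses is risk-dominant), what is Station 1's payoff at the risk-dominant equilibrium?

At both Band 2: Station 1 loses 10 − 0 = 10 by deviating; Station 2 loses 5 − 1 = 4. Product = 10·4 = 40.
At both Band 1: Station 1 loses 11 − 6 = 5 by deviating; Station 2 loses 8 − 7 = 1. Product = 5·1 = 5.
40 > 5, so both Band 2 is risk-dominant. Station 1's payoff there is 10.

10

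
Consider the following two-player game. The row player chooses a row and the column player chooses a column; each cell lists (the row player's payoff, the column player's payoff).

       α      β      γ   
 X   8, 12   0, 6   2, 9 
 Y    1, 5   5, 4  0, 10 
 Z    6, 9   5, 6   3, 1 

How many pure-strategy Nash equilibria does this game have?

(X, α): the row player gets 8 (best alternative 6); the column player gets 12 (best alternative 9). Neither deviates — NE.
(Z, γ) is not a NE: the column player would switch to α (9 > 1).
No other cell survives both best-response checks, so there is 1 pure NE.

1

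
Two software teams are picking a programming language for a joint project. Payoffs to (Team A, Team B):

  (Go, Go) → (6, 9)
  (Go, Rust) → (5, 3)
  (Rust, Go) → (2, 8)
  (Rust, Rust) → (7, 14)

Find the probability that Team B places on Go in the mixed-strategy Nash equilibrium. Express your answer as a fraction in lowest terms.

Team B's mix q on Go must make Team A indifferent between Go and Rust.
Team A's payoff from Go: 6q + 5(1−q). From Rust: 2q + 7(1−q).
Set equal: 4q = 2(1−q) → q = 2/6 = 1/3.

1/3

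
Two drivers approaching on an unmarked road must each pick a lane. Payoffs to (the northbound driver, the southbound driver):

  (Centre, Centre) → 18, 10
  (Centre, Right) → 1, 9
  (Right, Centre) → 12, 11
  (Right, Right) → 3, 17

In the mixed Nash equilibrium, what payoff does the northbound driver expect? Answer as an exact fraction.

The southbound driver mixes with probability q on Centre, chosen so the northbound driver is indifferent: 18q + 1(1−q) = 12q + 3(1−q) gives q = 1/4.
The northbound driver's expected payoff (from either row, since indifferent) is 18·1/4 + 1·3/4 = 21/4.

21/4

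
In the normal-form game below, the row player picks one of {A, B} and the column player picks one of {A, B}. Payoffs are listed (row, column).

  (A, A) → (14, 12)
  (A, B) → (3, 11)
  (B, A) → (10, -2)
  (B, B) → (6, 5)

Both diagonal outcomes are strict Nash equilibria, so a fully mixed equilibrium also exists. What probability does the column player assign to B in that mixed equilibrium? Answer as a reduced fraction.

4/7

The column player's mix q on A must make the row player indifferent between A and B.
The row player's payoff from A: 14q + 3(1−q). From B: 10q + 6(1−q).
Set equal: 4q = 3(1−q) → q = 3/7.
Probability on B is 1 − 3/7 = 4/7.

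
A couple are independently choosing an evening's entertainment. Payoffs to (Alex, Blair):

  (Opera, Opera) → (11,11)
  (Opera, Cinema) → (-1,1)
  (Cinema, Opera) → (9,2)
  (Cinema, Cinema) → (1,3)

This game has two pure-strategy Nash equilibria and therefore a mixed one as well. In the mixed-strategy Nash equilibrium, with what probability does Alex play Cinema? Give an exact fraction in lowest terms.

Alex's mix p on Opera must make Blair indifferent between Opera and Cinema.
Blair's payoff from Opera: 11p + 2(1−p). From Cinema: 1p + 3(1−p).
Set equal: 10p = 1(1−p) → p = 1/11.
Probability on Cinema is 1 − 1/11 = 10/11.

10/11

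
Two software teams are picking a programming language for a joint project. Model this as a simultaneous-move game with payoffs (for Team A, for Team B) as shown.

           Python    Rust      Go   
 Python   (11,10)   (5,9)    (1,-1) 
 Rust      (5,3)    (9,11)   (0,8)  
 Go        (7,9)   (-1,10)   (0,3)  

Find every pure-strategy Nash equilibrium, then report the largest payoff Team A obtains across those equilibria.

11

Both Python is a pure NE (Team A: 11 ≥ 7; Team B: 10 ≥ 9). Team A gets 11.
Both Rust is a pure NE (Team A: 9 ≥ 5; Team B: 11 ≥ 8). Team A gets 9.
Every other cell has a profitable deviation for at least one player. Highest of {11, 9} is 11.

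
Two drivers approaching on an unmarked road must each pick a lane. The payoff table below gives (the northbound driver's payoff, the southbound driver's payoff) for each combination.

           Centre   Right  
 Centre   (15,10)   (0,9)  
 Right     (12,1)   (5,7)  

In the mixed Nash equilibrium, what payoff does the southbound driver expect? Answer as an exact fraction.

The northbound driver mixes with probability p on Centre, chosen so the southbound driver is indifferent: 10p + 1(1−p) = 9p + 7(1−p) gives p = 6/7.
The southbound driver's expected payoff is 10·6/7 + 1·1/7 = 61/7.

61/7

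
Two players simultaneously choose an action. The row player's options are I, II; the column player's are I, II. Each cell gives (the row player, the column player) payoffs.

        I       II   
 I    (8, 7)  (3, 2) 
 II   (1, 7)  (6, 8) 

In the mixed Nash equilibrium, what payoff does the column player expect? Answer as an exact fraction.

The row player mixes with probability p on I, chosen so the column player is indifferent: 7p + 7(1−p) = 2p + 8(1−p) gives p = 1/6.
The column player's expected payoff is 7·1/6 + 7·5/6 = 7.

7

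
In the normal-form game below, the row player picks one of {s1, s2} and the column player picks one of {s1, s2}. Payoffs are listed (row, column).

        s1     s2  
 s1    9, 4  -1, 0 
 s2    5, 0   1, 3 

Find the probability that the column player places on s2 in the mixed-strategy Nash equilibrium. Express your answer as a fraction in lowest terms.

2/3

The column player's mix q on s1 must make the row player indifferent between s1 and s2.
The row player's payoff from s1: 9q + (-1)(1−q). From s2: 5q + 1(1−q).
Set equal: 4q = 2(1−q) → q = 2/6 = 1/3.
Probability on s2 is 1 − 1/3 = 2/3.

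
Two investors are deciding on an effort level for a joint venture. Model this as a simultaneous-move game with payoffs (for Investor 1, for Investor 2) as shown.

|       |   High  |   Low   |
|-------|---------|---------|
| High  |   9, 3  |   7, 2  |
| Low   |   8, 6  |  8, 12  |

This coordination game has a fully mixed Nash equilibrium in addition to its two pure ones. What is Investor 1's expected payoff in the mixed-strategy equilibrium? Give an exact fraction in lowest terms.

8

Investor 2 mixes with probability q on High, chosen so Investor 1 is indifferent: 9q + 7(1−q) = 8q + 8(1−q) gives q = 1/2.
Investor 1's expected payoff (from either row, since indifferent) is 9·1/2 + 7·1/2 = 8.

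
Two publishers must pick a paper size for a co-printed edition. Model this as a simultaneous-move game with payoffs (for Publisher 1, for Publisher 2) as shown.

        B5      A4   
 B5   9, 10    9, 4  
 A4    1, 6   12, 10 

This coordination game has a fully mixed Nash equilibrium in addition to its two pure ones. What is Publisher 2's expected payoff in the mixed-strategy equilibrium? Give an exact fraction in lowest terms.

Publisher 1 mixes with probability p on B5, chosen so Publisher 2 is indifferent: 10p + 6(1−p) = 4p + 10(1−p) gives p = 2/5.
Publisher 2's expected payoff is 10·2/5 + 6·3/5 = 38/5.

38/5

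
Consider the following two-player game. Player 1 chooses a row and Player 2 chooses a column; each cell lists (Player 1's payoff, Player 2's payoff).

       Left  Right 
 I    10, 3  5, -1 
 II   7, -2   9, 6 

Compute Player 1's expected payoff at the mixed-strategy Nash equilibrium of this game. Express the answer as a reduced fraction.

55/7

Player 2 mixes with probability q on Left, chosen so Player 1 is indifferent: 10q + 5(1−q) = 7q + 9(1−q) gives q = 4/7.
Player 1's expected payoff (from either row, since indifferent) is 10·4/7 + 5·3/7 = 55/7.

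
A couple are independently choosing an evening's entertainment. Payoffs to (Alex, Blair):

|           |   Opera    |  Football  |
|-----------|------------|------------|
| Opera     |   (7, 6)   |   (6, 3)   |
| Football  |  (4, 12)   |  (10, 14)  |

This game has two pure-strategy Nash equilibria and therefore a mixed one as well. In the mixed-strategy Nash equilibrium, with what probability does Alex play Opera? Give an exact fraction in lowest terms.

2/5

Alex's mix p on Opera must make Blair indifferent between Opera and Football.
Blair's payoff from Opera: 6p + 12(1−p). From Football: 3p + 14(1−p).
Set equal: 3p = 2(1−p) → p = 2/5.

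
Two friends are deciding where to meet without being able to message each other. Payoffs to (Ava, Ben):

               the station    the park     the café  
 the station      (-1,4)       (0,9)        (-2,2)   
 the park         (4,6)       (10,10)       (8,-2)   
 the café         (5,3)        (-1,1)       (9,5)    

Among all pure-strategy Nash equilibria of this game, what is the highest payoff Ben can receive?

Both the park is a pure NE (Ava: 10 ≥ 0; Ben: 10 ≥ 6). Ben gets 10.
Both the café is a pure NE (Ava: 9 ≥ 8; Ben: 5 ≥ 3). Ben gets 5.
Every other cell has a profitable deviation for at least one player. Highest of {10, 5} is 10.

10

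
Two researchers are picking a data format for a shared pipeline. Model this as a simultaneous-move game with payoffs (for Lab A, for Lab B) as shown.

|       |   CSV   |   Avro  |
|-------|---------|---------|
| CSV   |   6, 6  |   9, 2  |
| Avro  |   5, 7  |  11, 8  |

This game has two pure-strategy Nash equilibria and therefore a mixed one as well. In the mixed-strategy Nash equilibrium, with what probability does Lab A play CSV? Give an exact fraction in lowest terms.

1/5

Lab A's mix p on CSV must make Lab B indifferent between CSV and Avro.
Lab B's payoff from CSV: 6p + 7(1−p). From Avro: 2p + 8(1−p).
Set equal: 4p = 1(1−p) → p = 1/5.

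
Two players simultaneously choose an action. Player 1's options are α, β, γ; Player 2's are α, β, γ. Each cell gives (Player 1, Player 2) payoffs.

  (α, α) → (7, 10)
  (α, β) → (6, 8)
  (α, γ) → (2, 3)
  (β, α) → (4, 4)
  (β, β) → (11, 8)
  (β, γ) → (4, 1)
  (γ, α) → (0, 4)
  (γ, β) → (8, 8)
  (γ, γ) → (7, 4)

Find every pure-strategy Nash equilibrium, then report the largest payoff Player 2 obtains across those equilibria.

Both α is a pure NE (Player 1: 7 ≥ 4; Player 2: 10 ≥ 8). Player 2 gets 10.
Both β is a pure NE (Player 1: 11 ≥ 8; Player 2: 8 ≥ 4). Player 2 gets 8.
Every other cell has a profitable deviation for at least one player. Highest of {10, 8} is 10.

10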